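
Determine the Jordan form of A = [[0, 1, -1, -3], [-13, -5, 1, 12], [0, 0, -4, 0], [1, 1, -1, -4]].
The characteristic polynomial is det(xI - A) = (x + 1)(x + 4)^3, so the eigenvalues are -4 (algebraic multiplicity 3), -1 (algebraic multiplicity 1).

For λ = -4: rank(A + 4I) = 2, rank((A + 4I)^2) = 1. The eigenspace has dimension 4 - 2 = 2, so there are 2 Jordan blocks; the rank sequence gives block sizes [2, 1].

For λ = -1: algebraic multiplicity 1 gives one 1×1 block.

Assembling the blocks gives the Jordan form J above.

J = [[-4, 1, 0, 0], [0, -4, 0, 0], [0, 0, -4, 0], [0, 0, 0, -1]]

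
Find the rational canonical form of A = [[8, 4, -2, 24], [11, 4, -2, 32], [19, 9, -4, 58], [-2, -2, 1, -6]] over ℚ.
R = [[0, 0, 0, 4], [1, 0, 0, 2], [0, 1, 0, -2], [0, 0, 1, 2]]

The invariant factors of A (the non-unit diagonal entries of the Smith normal form of xI - A over ℚ[x]) are (x - 2)(x^3 + 2x + 2), each dividing the next. The characteristic polynomial is their product, (x - 2)(x^3 + 2x + 2).

The rational canonical form is the block-diagonal matrix of companion matrices C(f_i):
R = [[0, 0, 0, 4], [1, 0, 0, 2], [0, 1, 0, -2], [0, 0, 1, 2]].

Note the characteristic polynomial does not split into linear factors over ℚ, so A has no Jordan form over ℚ; the rational canonical form exists over any field.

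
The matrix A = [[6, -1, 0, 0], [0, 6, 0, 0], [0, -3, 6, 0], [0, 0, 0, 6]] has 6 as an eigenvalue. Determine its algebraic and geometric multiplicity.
The characteristic polynomial is (x - 6)^4, so the factor x - 6 appears with exponent 4: the algebraic multiplicity is 4.

rank(A - 6I) = 1, so the eigenspace has dimension 4 - 1 = 3: the geometric multiplicity is 3.

Since 3 < 4, A is not diagonalizable.

algebraic multiplicity 4, geometric multiplicity 3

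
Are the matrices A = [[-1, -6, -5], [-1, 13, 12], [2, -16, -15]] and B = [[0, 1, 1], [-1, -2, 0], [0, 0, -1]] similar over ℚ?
Yes.

Two matrices over a field are similar if and only if they have the same invariant factors.

Both A and B have characteristic polynomial (x + 1)^3 and minimal polynomial (x + 1)^3. Computing further, both have invariant factors (x + 1)^3. Hence A and B are similar.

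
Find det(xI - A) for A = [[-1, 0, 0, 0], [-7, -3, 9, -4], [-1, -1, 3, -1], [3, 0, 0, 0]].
χ_A(x) = x^3(x + 1)

xI - A = [[x + 1, 0, 0, 0], [7, x + 3, -9, 4], [1, 1, x - 3, 1], [-3, 0, 0, x]].

Expanding det(xI - A) along the first row:
det(xI - A) = + (x + 1)·det([[x + 3, -9, 4], [1, x - 3, 1], [0, 0, x]]) - (0)·det([[7, -9, 4], [1, x - 3, 1], [-3, 0, x]]) + (0)·det([[7, x + 3, 4], [1, 1, 1], [-3, 0, x]]) - (0)·det([[7, x + 3, -9], [1, 1, x - 3], [-3, 0, 0]]).

Evaluating gives χ_A(x) = x^4 + x^3 = x^3(x + 1).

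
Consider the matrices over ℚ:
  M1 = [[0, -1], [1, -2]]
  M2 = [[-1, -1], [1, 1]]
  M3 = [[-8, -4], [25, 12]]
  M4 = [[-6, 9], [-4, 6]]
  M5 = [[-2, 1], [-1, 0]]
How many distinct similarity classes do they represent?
Characteristic polynomials: χ_{M1} = (x + 1)^2, χ_{M2} = x^2, χ_{M3} = (x - 2)^2, χ_{M4} = x^2, χ_{M5} = (x + 1)^2.

{M1, M5}: invariant factors (x + 1)^2.

{M2, M4}: invariant factors x^2.

{M3}: invariant factors (x - 2)^2.

Matrices are similar if and only if their invariant-factor lists agree; the partition into similarity classes is {M1, M5}, {M2, M4}, {M3}.

3 classes: {M1, M5}, {M2, M4}, {M3}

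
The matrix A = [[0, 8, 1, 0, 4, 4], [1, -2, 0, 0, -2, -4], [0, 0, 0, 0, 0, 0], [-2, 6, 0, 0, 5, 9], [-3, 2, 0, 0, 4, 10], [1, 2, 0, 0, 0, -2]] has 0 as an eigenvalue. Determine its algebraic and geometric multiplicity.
algebraic multiplicity 6, geometric multiplicity 3

The characteristic polynomial is x^6, so the factor x appears with exponent 6: the algebraic multiplicity is 6.

rank(A) = 3, so the eigenspace has dimension 6 - 3 = 3: the geometric multiplicity is 3.

Since 3 < 6, A is not diagonalizable.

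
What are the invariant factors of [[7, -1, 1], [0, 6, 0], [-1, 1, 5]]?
x - 6, (x - 6)^2

The Jordan structure of A has elementary divisors (x - 6)^2, (x - 6). Arranging the block sizes at each eigenvalue in decreasing order and taking row products gives the invariant factors.

Invariant factors (smallest first, each dividing the next): x - 6, (x - 6)^2.

Check: the last factor (x - 6)^2 is the minimal polynomial, and the product (x - 6)^3 is the characteristic polynomial.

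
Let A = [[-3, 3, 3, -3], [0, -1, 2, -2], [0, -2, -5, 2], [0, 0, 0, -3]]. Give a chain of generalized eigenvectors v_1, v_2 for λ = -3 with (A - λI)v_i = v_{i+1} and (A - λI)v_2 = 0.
v_1 = [[0, 1, 0, 0]]^T, v_2 = [[3, 2, -2, 0]]^T

We seek v_1 ∈ ker((A + 3I)^2) \ ker(A + 3I), then set v_{i+1} = (A + 3I) v_i.

One such chain is v_1 = [[0, 1, 0, 0]]^T, v_2 = [[3, 2, -2, 0]]^T. Check: (A + 3I) v_2 = [[0, 0, 0, 0]]^T = 0.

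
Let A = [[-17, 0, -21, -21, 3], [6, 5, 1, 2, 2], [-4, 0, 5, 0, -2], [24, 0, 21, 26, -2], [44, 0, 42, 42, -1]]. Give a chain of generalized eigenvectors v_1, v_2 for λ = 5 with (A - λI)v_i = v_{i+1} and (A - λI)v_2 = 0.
We seek v_1 ∈ ker((A - 5I)^2) \ ker(A - 5I), then set v_{i+1} = (A - 5I) v_i.

One such chain is v_1 = [[-3, -1, 1, 3, 6]]^T, v_2 = [[0, 1, 0, 0, 0]]^T. Check: (A - 5I) v_2 = [[0, 0, 0, 0, 0]]^T = 0.

v_1 = [[-3, -1, 1, 3, 6]]^T, v_2 = [[0, 1, 0, 0, 0]]^T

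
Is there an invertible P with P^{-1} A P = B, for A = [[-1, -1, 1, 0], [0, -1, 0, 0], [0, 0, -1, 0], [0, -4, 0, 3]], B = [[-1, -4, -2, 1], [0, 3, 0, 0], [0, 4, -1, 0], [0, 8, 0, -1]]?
Yes.

Two matrices over a field are similar if and only if they have the same invariant factors.

Both A and B have characteristic polynomial (x - 3)(x + 1)^3 and minimal polynomial (x - 3)(x + 1)^2. Computing further, both have invariant factors x + 1, (x - 3)(x + 1)^2. Hence A and B are similar.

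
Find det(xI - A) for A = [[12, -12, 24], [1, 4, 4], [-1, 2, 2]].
χ_A(x) = (x - 6)^3

xI - A = [[x - 12, 12, -24], [-1, x - 4, -4], [1, -2, x - 2]].

Expanding det(xI - A) along the first row:
det(xI - A) = + (x - 12)·det([[x - 4, -4], [-2, x - 2]]) - (12)·det([[-1, -4], [1, x - 2]]) + (-24)·det([[-1, x - 4], [1, -2]]).

Evaluating gives χ_A(x) = x^3 - 18x^2 + 108x - 216 = (x - 6)^3.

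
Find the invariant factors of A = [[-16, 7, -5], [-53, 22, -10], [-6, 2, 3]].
The Jordan structure of A has elementary divisors (x - 3)^3. Arranging the block sizes at each eigenvalue in decreasing order and taking row products gives the invariant factors.

Invariant factors (smallest first, each dividing the next): (x - 3)^3.

Check: the last factor (x - 3)^3 is the minimal polynomial, and the product (x - 3)^3 is the characteristic polynomial.

(x - 3)^3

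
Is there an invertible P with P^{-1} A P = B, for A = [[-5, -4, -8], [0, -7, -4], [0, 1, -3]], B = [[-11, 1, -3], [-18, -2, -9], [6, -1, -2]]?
Yes.

Two matrices over a field are similar if and only if they have the same invariant factors.

Both A and B have characteristic polynomial (x + 5)^3 and minimal polynomial (x + 5)^2. Computing further, both have invariant factors x + 5, (x + 5)^2. Hence A and B are similar.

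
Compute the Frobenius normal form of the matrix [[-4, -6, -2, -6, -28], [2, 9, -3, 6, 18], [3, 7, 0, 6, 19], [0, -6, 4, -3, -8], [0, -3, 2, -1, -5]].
The invariant factors of A (the non-unit diagonal entries of the Smith normal form of xI - A over ℚ[x]) are (x + 1)(x + 2)(x^3 - 4x + 4), each dividing the next. The characteristic polynomial is their product, (x + 1)(x + 2)(x^3 - 4x + 4).

The rational canonical form is the block-diagonal matrix of companion matrices C(f_i):
R = [[0, 0, 0, 0, -8], [1, 0, 0, 0, -4], [0, 1, 0, 0, 8], [0, 0, 1, 0, 2], [0, 0, 0, 1, -3]].

Note the characteristic polynomial does not split into linear factors over ℚ, so A has no Jordan form over ℚ; the rational canonical form exists over any field.

R = [[0, 0, 0, 0, -8], [1, 0, 0, 0, -4], [0, 1, 0, 0, 8], [0, 0, 1, 0, 2], [0, 0, 0, 1, -3]]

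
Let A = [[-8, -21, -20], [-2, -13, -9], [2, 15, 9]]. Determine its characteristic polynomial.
χ_A(x) = (x + 4)^3

xI - A = [[x + 8, 21, 20], [2, x + 13, 9], [-2, -15, x - 9]].

Expanding det(xI - A) along the first row:
det(xI - A) = + (x + 8)·det([[x + 13, 9], [-15, x - 9]]) - (21)·det([[2, 9], [-2, x - 9]]) + (20)·det([[2, x + 13], [-2, -15]]).

Evaluating gives χ_A(x) = x^3 + 12x^2 + 48x + 64 = (x + 4)^3.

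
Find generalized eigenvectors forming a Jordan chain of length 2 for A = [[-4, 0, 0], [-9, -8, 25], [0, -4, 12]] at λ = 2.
v_1 = [[0, 2, 1]]^T, v_2 = [[0, 5, 2]]^T

We seek v_1 ∈ ker((A - 2I)^2) \ ker(A - 2I), then set v_{i+1} = (A - 2I) v_i.

One such chain is v_1 = [[0, 2, 1]]^T, v_2 = [[0, 5, 2]]^T. Check: (A - 2I) v_2 = [[0, 0, 0]]^T = 0.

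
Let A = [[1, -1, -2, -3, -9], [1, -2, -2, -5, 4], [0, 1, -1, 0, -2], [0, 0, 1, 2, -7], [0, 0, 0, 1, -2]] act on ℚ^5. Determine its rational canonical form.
The invariant factors of A (the non-unit diagonal entries of the Smith normal form of xI - A over ℚ[x]) are (x + 1)^2(x^3 + 4x + 4), each dividing the next. The characteristic polynomial is their product, (x + 1)^2(x^3 + 4x + 4).

The rational canonical form is the block-diagonal matrix of companion matrices C(f_i):
R = [[0, 0, 0, 0, -4], [1, 0, 0, 0, -12], [0, 1, 0, 0, -12], [0, 0, 1, 0, -5], [0, 0, 0, 1, -2]].

Note the characteristic polynomial does not split into linear factors over ℚ, so A has no Jordan form over ℚ; the rational canonical form exists over any field.

R = [[0, 0, 0, 0, -4], [1, 0, 0, 0, -12], [0, 1, 0, 0, -12], [0, 0, 1, 0, -5], [0, 0, 0, 1, -2]]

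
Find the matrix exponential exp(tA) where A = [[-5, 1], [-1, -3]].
e^{tA} = [[(1 - t)*e^{-4*t}, t*e^{-4*t}], [-t*e^{-4*t}, (t + 1)*e^{-4*t}]]

A has Jordan form J = [[-4, 1], [0, -4]] with A = PJP^{-1}, so e^{tA} = P e^{tJ} P^{-1}.

For a Jordan block J_k(λ), e^{tJ_k(λ)} = e^{λt} · (I + tN + t^2 N^2/2! + ... + t^{k-1} N^{k-1}/(k-1)!) where N is the nilpotent superdiagonal part.

Assembling the blocks and conjugating back gives the entries of e^{tA} as shown above.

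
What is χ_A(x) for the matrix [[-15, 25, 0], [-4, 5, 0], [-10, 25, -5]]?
χ_A(x) = (x + 5)^3

xI - A = [[x + 15, -25, 0], [4, x - 5, 0], [10, -25, x + 5]].

Expanding det(xI - A) along the first row:
det(xI - A) = + (x + 15)·det([[x - 5, 0], [-25, x + 5]]) - (-25)·det([[4, 0], [10, x + 5]]) + (0)·det([[4, x - 5], [10, -25]]).

Evaluating gives χ_A(x) = x^3 + 15x^2 + 75x + 125 = (x + 5)^3.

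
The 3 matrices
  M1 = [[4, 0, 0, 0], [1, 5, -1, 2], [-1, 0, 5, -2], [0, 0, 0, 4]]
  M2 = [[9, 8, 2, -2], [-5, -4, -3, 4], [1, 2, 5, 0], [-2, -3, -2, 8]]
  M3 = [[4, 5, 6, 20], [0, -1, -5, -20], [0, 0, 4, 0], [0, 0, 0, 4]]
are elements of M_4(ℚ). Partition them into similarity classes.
Characteristic polynomials: χ_{M1} = (x - 5)^2(x - 4)^2, χ_{M2} = (x - 5)^2(x - 4)^2, χ_{M3} = (x - 4)^3(x + 1).

{M1}: invariant factors x - 4, (x - 5)^2(x - 4).

{M2}: invariant factors (x - 5)^2(x - 4)^2.

{M3}: invariant factors x - 4, (x - 4)^2(x + 1).

Matrices are similar if and only if their invariant-factor lists agree; the partition into similarity classes is {M1}, {M2}, {M3}.

3 classes: {M1}, {M2}, {M3}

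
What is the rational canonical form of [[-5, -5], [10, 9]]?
The invariant factors of A (the non-unit diagonal entries of the Smith normal form of xI - A over ℚ[x]) are x^2 - 4x + 5, each dividing the next. The characteristic polynomial is their product, x^2 - 4x + 5.

The rational canonical form is the block-diagonal matrix of companion matrices C(f_i):
R = [[0, -5], [1, 4]].

Note the characteristic polynomial does not split into linear factors over ℚ, so A has no Jordan form over ℚ; the rational canonical form exists over any field.

R = [[0, -5], [1, 4]]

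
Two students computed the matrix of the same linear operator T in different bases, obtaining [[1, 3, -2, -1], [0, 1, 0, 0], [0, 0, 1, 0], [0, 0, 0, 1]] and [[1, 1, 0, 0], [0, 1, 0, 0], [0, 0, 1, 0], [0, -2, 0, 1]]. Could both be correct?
Two matrices over a field are similar if and only if they have the same invariant factors.

Both A and B have characteristic polynomial (x - 1)^4 and minimal polynomial (x - 1)^2. Computing further, both have invariant factors x - 1, x - 1, (x - 1)^2. Hence A and B are similar.

Yes.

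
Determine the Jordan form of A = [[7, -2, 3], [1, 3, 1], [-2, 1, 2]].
The characteristic polynomial is det(xI - A) = (x - 4)^3, so the eigenvalues are 4 (algebraic multiplicity 3).

For λ = 4: rank(A - 4I) = 2, rank((A - 4I)^2) = 1, rank((A - 4I)^3) = 0. The eigenspace has dimension 3 - 2 = 1, so there is 1 Jordan block; the rank sequence gives block sizes [3].

Assembling the blocks gives the Jordan form J above.

J = [[4, 1, 0], [0, 4, 1], [0, 0, 4]]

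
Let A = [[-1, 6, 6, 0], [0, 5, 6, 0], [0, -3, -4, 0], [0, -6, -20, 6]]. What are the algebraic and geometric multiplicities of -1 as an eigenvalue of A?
algebraic multiplicity 2, geometric multiplicity 2

The characteristic polynomial is (x - 6)(x - 2)(x + 1)^2, so the factor x + 1 appears with exponent 2: the algebraic multiplicity is 2.

rank(A + I) = 2, so the eigenspace has dimension 4 - 2 = 2: the geometric multiplicity is 2.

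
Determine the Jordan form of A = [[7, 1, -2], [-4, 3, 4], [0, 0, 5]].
The characteristic polynomial is det(xI - A) = (x - 5)^3, so the eigenvalues are 5 (algebraic multiplicity 3).

For λ = 5: rank(A - 5I) = 1, rank((A - 5I)^2) = 0. The eigenspace has dimension 3 - 1 = 2, so there are 2 Jordan blocks; the rank sequence gives block sizes [2, 1].

Assembling the blocks gives the Jordan form J above.

J = [[5, 1, 0], [0, 5, 0], [0, 0, 5]]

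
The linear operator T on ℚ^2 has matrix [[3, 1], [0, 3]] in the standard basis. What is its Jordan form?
The characteristic polynomial is det(xI - A) = (x - 3)^2, so the eigenvalues are 3 (algebraic multiplicity 2).

For λ = 3: rank(A - 3I) = 1, rank((A - 3I)^2) = 0. The eigenspace has dimension 2 - 1 = 1, so there is 1 Jordan block; the rank sequence gives block sizes [2].

Assembling the blocks gives the Jordan form J above.

J = [[3, 1], [0, 3]]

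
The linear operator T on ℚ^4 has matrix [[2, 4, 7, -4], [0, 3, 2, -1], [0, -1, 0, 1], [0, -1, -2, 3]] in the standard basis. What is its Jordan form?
The characteristic polynomial is det(xI - A) = (x - 2)^4, so the eigenvalues are 2 (algebraic multiplicity 4).

For λ = 2: rank(A - 2I) = 2, rank((A - 2I)^2) = 1, rank((A - 2I)^3) = 0. The eigenspace has dimension 4 - 2 = 2, so there are 2 Jordan blocks; the rank sequence gives block sizes [3, 1].

Assembling the blocks gives the Jordan form J above.

J = [[2, 1, 0, 0], [0, 2, 1, 0], [0, 0, 2, 0], [0, 0, 0, 2]]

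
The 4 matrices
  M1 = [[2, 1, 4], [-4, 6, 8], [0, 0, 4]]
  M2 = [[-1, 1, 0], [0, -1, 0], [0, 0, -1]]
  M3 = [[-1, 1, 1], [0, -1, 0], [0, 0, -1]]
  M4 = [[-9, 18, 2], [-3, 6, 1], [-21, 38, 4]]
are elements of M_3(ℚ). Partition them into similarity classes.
Characteristic polynomials: χ_{M1} = (x - 4)^3, χ_{M2} = (x + 1)^3, χ_{M3} = (x + 1)^3, χ_{M4} = (x - 2)^2(x + 3).

{M1}: invariant factors x - 4, (x - 4)^2.

{M2, M3}: invariant factors x + 1, (x + 1)^2.

{M4}: invariant factors (x - 2)^2(x + 3).

Matrices are similar if and only if their invariant-factor lists agree; the partition into similarity classes is {M1}, {M2, M3}, {M4}.

3 classes: {M1}, {M2, M3}, {M4}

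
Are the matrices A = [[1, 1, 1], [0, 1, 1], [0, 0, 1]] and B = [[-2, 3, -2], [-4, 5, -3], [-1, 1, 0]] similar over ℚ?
Two matrices over a field are similar if and only if they have the same invariant factors.

Both A and B have characteristic polynomial (x - 1)^3 and minimal polynomial (x - 1)^3. Computing further, both have invariant factors (x - 1)^3. Hence A and B are similar.

Yes.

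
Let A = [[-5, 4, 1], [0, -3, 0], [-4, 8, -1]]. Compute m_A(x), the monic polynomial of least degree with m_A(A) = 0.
m_A(x) = (x + 3)^2

The characteristic polynomial factors as (x + 3)^3. The minimal polynomial is ∏(x - λ)^{k_λ} where k_λ is the size of the largest Jordan block at λ.

For λ = -3: rank(A + 3I) = 1, and the largest Jordan block has size 2 (the smallest k with rank((A + 3I)^k) = rank((A + 3I)^(k+1))).

So m_A(x) = (x + 3)^2.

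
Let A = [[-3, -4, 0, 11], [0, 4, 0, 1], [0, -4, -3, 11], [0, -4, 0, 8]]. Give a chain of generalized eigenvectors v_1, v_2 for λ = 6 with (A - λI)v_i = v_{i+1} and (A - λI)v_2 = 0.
v_1 = [[1, 0, 1, 1]]^T, v_2 = [[2, 1, 2, 2]]^T

We seek v_1 ∈ ker((A - 6I)^2) \ ker(A - 6I), then set v_{i+1} = (A - 6I) v_i.

One such chain is v_1 = [[1, 0, 1, 1]]^T, v_2 = [[2, 1, 2, 2]]^T. Check: (A - 6I) v_2 = [[0, 0, 0, 0]]^T = 0.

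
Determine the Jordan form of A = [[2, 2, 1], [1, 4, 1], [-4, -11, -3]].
The characteristic polynomial is det(xI - A) = (x - 1)^3, so the eigenvalues are 1 (algebraic multiplicity 3).

For λ = 1: rank(A - I) = 2, rank((A - I)^2) = 1, rank((A - I)^3) = 0. The eigenspace has dimension 3 - 2 = 1, so there is 1 Jordan block; the rank sequence gives block sizes [3].

Assembling the blocks gives the Jordan form J above.

J = [[1, 1, 0], [0, 1, 1], [0, 0, 1]]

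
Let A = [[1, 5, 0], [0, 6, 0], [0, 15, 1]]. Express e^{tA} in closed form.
A has Jordan form J = [[1, 0, 0], [0, 1, 0], [0, 0, 6]] with A = PJP^{-1}, so e^{tA} = P e^{tJ} P^{-1}.

For a Jordan block J_k(λ), e^{tJ_k(λ)} = e^{λt} · (I + tN + t^2 N^2/2! + ... + t^{k-1} N^{k-1}/(k-1)!) where N is the nilpotent superdiagonal part.

Assembling the blocks and conjugating back gives the entries of e^{tA} as shown above.

e^{tA} = [[e^{t}, e^{6*t} - e^{t}, 0], [0, e^{6*t}, 0], [0, 3*(e^{5*t} - 1)*e^{t}, e^{t}]]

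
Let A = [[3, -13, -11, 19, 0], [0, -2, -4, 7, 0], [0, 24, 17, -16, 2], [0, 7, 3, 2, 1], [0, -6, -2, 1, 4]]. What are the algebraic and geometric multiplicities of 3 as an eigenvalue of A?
The characteristic polynomial is (x - 6)^3(x - 3)^2, so the factor x - 3 appears with exponent 2: the algebraic multiplicity is 2.

rank(A - 3I) = 4, so the eigenspace has dimension 5 - 4 = 1: the geometric multiplicity is 1.

Since 1 < 2, A is not diagonalizable.

algebraic multiplicity 2, geometric multiplicity 1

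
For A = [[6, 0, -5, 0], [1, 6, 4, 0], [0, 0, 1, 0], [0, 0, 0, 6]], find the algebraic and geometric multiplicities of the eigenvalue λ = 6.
algebraic multiplicity 3, geometric multiplicity 2

The characteristic polynomial is (x - 6)^3(x - 1), so the factor x - 6 appears with exponent 3: the algebraic multiplicity is 3.

rank(A - 6I) = 2, so the eigenspace has dimension 4 - 2 = 2: the geometric multiplicity is 2.

Since 2 < 3, A is not diagonalizable.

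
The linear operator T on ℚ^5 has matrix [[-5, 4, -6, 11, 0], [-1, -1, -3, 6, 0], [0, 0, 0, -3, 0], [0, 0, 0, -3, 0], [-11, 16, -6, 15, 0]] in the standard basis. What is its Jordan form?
The characteristic polynomial is det(xI - A) = x^2(x + 3)^3, so the eigenvalues are -3 (algebraic multiplicity 3), 0 (algebraic multiplicity 2).

For λ = -3: rank(A + 3I) = 4, rank((A + 3I)^2) = 3, rank((A + 3I)^3) = 2. The eigenspace has dimension 5 - 4 = 1, so there is 1 Jordan block; the rank sequence gives block sizes [3].

For λ = 0: rank(A) = 3. The eigenspace has dimension 5 - 3 = 2, so there are 2 Jordan blocks; the rank sequence gives block sizes [1, 1].

Assembling the blocks gives the Jordan form J above.

J = [[-3, 1, 0, 0, 0], [0, -3, 1, 0, 0], [0, 0, -3, 0, 0], [0, 0, 0, 0, 0], [0, 0, 0, 0, 0]]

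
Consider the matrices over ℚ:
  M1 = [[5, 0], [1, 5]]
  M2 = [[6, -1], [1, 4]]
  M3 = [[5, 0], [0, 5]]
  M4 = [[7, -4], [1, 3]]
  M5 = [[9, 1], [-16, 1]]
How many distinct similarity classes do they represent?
Characteristic polynomials: χ_{M1} = (x - 5)^2, χ_{M2} = (x - 5)^2, χ_{M3} = (x - 5)^2, χ_{M4} = (x - 5)^2, χ_{M5} = (x - 5)^2.

{M1, M2, M4, M5}: invariant factors (x - 5)^2.

{M3}: invariant factors x - 5, x - 5.

Matrices are similar if and only if their invariant-factor lists agree; the partition into similarity classes is {M1, M2, M4, M5}, {M3}.

2 classes: {M1, M2, M4, M5}, {M3}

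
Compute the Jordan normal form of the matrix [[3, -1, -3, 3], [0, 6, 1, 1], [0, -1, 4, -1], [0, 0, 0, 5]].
The characteristic polynomial is det(xI - A) = (x - 5)^3(x - 3), so the eigenvalues are 3 (algebraic multiplicity 1), 5 (algebraic multiplicity 3).

For λ = 3: algebraic multiplicity 1 gives one 1×1 block.

For λ = 5: rank(A - 5I) = 2, rank((A - 5I)^2) = 1. The eigenspace has dimension 4 - 2 = 2, so there are 2 Jordan blocks; the rank sequence gives block sizes [2, 1].

Assembling the blocks gives the Jordan form J above.

J = [[3, 0, 0, 0], [0, 5, 1, 0], [0, 0, 5, 0], [0, 0, 0, 5]]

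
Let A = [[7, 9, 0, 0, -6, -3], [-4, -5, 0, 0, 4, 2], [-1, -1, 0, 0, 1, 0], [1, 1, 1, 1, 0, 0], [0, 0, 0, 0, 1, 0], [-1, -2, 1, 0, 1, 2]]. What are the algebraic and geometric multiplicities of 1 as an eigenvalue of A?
The characteristic polynomial is (x - 1)^6, so the factor x - 1 appears with exponent 6: the algebraic multiplicity is 6.

rank(A - I) = 3, so the eigenspace has dimension 6 - 3 = 3: the geometric multiplicity is 3.

Since 3 < 6, A is not diagonalizable.

algebraic multiplicity 6, geometric multiplicity 3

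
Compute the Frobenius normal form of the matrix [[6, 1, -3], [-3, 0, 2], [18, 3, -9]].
R = [[0, 0, 0], [1, 0, 3], [0, 1, -3]]

The invariant factors of A (the non-unit diagonal entries of the Smith normal form of xI - A over ℚ[x]) are x(x^2 + 3x - 3), each dividing the next. The characteristic polynomial is their product, x(x^2 + 3x - 3).

The rational canonical form is the block-diagonal matrix of companion matrices C(f_i):
R = [[0, 0, 0], [1, 0, 3], [0, 1, -3]].

Note the characteristic polynomial does not split into linear factors over ℚ, so A has no Jordan form over ℚ; the rational canonical form exists over any field.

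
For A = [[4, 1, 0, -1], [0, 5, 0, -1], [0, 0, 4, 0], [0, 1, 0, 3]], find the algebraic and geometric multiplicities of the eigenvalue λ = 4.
algebraic multiplicity 4, geometric multiplicity 3

The characteristic polynomial is (x - 4)^4, so the factor x - 4 appears with exponent 4: the algebraic multiplicity is 4.

rank(A - 4I) = 1, so the eigenspace has dimension 4 - 1 = 3: the geometric multiplicity is 3.

Since 3 < 4, A is not diagonalizable.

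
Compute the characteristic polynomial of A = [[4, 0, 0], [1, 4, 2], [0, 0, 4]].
χ_A(x) = (x - 4)^3

xI - A = [[x - 4, 0, 0], [-1, x - 4, -2], [0, 0, x - 4]].

Expanding det(xI - A) along the first row:
det(xI - A) = + (x - 4)·det([[x - 4, -2], [0, x - 4]]) - (0)·det([[-1, -2], [0, x - 4]]) + (0)·det([[-1, x - 4], [0, 0]]).

Evaluating gives χ_A(x) = x^3 - 12x^2 + 48x - 64 = (x - 4)^3.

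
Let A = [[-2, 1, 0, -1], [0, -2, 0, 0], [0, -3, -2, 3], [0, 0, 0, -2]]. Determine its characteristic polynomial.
xI - A = [[x + 2, -1, 0, 1], [0, x + 2, 0, 0], [0, 3, x + 2, -3], [0, 0, 0, x + 2]].

Expanding det(xI - A) along the first row:
det(xI - A) = + (x + 2)·det([[x + 2, 0, 0], [3, x + 2, -3], [0, 0, x + 2]]) - (-1)·det([[0, 0, 0], [0, x + 2, -3], [0, 0, x + 2]]) + (0)·det([[0, x + 2, 0], [0, 3, -3], [0, 0, x + 2]]) - (1)·det([[0, x + 2, 0], [0, 3, x + 2], [0, 0, 0]]).

Evaluating gives χ_A(x) = x^4 + 8x^3 + 24x^2 + 32x + 16 = (x + 2)^4.

χ_A(x) = (x + 2)^4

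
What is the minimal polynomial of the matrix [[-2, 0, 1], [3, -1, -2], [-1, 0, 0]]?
The characteristic polynomial factors as (x + 1)^3. The minimal polynomial is ∏(x - λ)^{k_λ} where k_λ is the size of the largest Jordan block at λ.

For λ = -1: rank(A + I) = 2, and the largest Jordan block has size 3 (the smallest k with rank((A + I)^k) = rank((A + I)^(k+1))).

So m_A(x) = (x + 1)^3.

m_A(x) = (x + 1)^3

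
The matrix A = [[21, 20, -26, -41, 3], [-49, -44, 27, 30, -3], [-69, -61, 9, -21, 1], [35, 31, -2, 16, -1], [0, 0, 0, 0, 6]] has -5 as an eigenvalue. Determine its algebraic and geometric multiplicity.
The characteristic polynomial is (x - 6)^3(x + 5)^2, so the factor x + 5 appears with exponent 2: the algebraic multiplicity is 2.

rank(A + 5I) = 4, so the eigenspace has dimension 5 - 4 = 1: the geometric multiplicity is 1.

Since 1 < 2, A is not diagonalizable.

algebraic multiplicity 2, geometric multiplicity 1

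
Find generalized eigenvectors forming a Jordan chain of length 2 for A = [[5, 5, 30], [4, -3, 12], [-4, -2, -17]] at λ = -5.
We seek v_1 ∈ ker((A + 5I)^2) \ ker(A + 5I), then set v_{i+1} = (A + 5I) v_i.

One such chain is v_1 = [[0, 1, 0]]^T, v_2 = [[5, 2, -2]]^T. Check: (A + 5I) v_2 = [[0, 0, 0]]^T = 0.

v_1 = [[0, 1, 0]]^T, v_2 = [[5, 2, -2]]^T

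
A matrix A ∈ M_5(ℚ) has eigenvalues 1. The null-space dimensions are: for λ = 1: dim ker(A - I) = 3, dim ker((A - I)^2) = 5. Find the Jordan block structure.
Jordan blocks: (1, 2), (1, 2), (1, 1)

λ = 1: successive nullity increments [3, 2] count blocks of size ≥ k; block sizes are [2, 2, 1].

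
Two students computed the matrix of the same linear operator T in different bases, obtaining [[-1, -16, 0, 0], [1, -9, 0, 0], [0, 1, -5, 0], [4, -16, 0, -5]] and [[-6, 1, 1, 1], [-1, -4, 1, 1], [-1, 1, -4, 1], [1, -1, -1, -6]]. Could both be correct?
Both have characteristic polynomial (x + 5)^4, but the minimal polynomial of A is (x + 5)^3 while the minimal polynomial of B is (x + 5)^2. The minimal polynomial is a similarity invariant, so A and B are not similar.

No.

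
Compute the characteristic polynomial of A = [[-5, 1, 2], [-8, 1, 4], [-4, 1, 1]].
χ_A(x) = (x + 1)^3

xI - A = [[x + 5, -1, -2], [8, x - 1, -4], [4, -1, x - 1]].

Expanding det(xI - A) along the first row:
det(xI - A) = + (x + 5)·det([[x - 1, -4], [-1, x - 1]]) - (-1)·det([[8, -4], [4, x - 1]]) + (-2)·det([[8, x - 1], [4, -1]]).

Evaluating gives χ_A(x) = x^3 + 3x^2 + 3x + 1 = (x + 1)^3.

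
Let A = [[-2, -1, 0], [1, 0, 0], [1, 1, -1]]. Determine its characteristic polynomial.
χ_A(x) = (x + 1)^3

xI - A = [[x + 2, 1, 0], [-1, x, 0], [-1, -1, x + 1]].

Expanding det(xI - A) along the first row:
det(xI - A) = + (x + 2)·det([[x, 0], [-1, x + 1]]) - (1)·det([[-1, 0], [-1, x + 1]]) + (0)·det([[-1, x], [-1, -1]]).

Evaluating gives χ_A(x) = x^3 + 3x^2 + 3x + 1 = (x + 1)^3.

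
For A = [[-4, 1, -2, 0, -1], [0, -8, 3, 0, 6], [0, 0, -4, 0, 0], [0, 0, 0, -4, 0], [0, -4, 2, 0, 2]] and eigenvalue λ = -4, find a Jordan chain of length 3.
We seek v_1 ∈ ker((A + 4I)^3) \ ker((A + 4I)^2), then set v_{i+1} = (A + 4I) v_i.

One such chain is v_1 = [[0, 0, 1, 0, 0]]^T, v_2 = [[-2, 3, 0, 0, 2]]^T, v_3 = [[1, 0, 0, 0, 0]]^T. Check: (A + 4I) v_3 = [[0, 0, 0, 0, 0]]^T = 0.

v_1 = [[0, 0, 1, 0, 0]]^T, v_2 = [[-2, 3, 0, 0, 2]]^T, v_3 = [[1, 0, 0, 0, 0]]^T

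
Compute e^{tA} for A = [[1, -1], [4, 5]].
A has Jordan form J = [[3, 1], [0, 3]] with A = PJP^{-1}, so e^{tA} = P e^{tJ} P^{-1}.

For a Jordan block J_k(λ), e^{tJ_k(λ)} = e^{λt} · (I + tN + t^2 N^2/2! + ... + t^{k-1} N^{k-1}/(k-1)!) where N is the nilpotent superdiagonal part.

Assembling the blocks and conjugating back gives the entries of e^{tA} as shown above.

e^{tA} = [[(1 - 2*t)*e^{3*t}, -t*e^{3*t}], [4*t*e^{3*t}, (2*t + 1)*e^{3*t}]]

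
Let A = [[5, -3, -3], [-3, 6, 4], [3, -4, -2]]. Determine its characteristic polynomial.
χ_A(x) = (x - 5)(x - 2)^2

xI - A = [[x - 5, 3, 3], [3, x - 6, -4], [-3, 4, x + 2]].

Expanding det(xI - A) along the first row:
det(xI - A) = + (x - 5)·det([[x - 6, -4], [4, x + 2]]) - (3)·det([[3, -4], [-3, x + 2]]) + (3)·det([[3, x - 6], [-3, 4]]).

Evaluating gives χ_A(x) = x^3 - 9x^2 + 24x - 20 = (x - 5)(x - 2)^2.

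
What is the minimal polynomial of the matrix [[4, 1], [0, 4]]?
The characteristic polynomial factors as (x - 4)^2. The minimal polynomial is ∏(x - λ)^{k_λ} where k_λ is the size of the largest Jordan block at λ.

For λ = 4: rank(A - 4I) = 1, and the largest Jordan block has size 2 (the smallest k with rank((A - 4I)^k) = rank((A - 4I)^(k+1))).

So m_A(x) = (x - 4)^2.

m_A(x) = (x - 4)^2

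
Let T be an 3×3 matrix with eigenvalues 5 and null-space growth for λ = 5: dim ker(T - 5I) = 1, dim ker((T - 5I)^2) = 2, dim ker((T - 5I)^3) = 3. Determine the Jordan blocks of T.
Jordan blocks: (5, 3)

λ = 5: successive nullity increments [1, 1, 1] count blocks of size ≥ k; block sizes are [3].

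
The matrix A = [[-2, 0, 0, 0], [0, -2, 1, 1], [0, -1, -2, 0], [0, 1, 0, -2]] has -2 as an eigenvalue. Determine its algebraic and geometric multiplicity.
The characteristic polynomial is (x + 2)^4, so the factor x + 2 appears with exponent 4: the algebraic multiplicity is 4.

rank(A + 2I) = 2, so the eigenspace has dimension 4 - 2 = 2: the geometric multiplicity is 2.

Since 2 < 4, A is not diagonalizable.

algebraic multiplicity 4, geometric multiplicity 2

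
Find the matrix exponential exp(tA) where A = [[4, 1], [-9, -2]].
A has Jordan form J = [[1, 1], [0, 1]] with A = PJP^{-1}, so e^{tA} = P e^{tJ} P^{-1}.

For a Jordan block J_k(λ), e^{tJ_k(λ)} = e^{λt} · (I + tN + t^2 N^2/2! + ... + t^{k-1} N^{k-1}/(k-1)!) where N is the nilpotent superdiagonal part.

Assembling the blocks and conjugating back gives the entries of e^{tA} as shown above.

e^{tA} = [[(3*t + 1)*e^{t}, t*e^{t}], [-9*t*e^{t}, (1 - 3*t)*e^{t}]]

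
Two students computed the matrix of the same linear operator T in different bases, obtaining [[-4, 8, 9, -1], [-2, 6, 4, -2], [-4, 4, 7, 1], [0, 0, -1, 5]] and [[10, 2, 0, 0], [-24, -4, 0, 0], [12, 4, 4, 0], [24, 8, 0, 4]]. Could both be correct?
No.

Both have characteristic polynomial (x - 4)^3(x - 2), but the minimal polynomial of A is (x - 4)^2(x - 2) while the minimal polynomial of B is (x - 4)(x - 2). The minimal polynomial is a similarity invariant, so A and B are not similar.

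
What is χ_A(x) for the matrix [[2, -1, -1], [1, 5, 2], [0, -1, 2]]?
χ_A(x) = (x - 3)^3

xI - A = [[x - 2, 1, 1], [-1, x - 5, -2], [0, 1, x - 2]].

Expanding det(xI - A) along the first row:
det(xI - A) = + (x - 2)·det([[x - 5, -2], [1, x - 2]]) - (1)·det([[-1, -2], [0, x - 2]]) + (1)·det([[-1, x - 5], [0, 1]]).

Evaluating gives χ_A(x) = x^3 - 9x^2 + 27x - 27 = (x - 3)^3.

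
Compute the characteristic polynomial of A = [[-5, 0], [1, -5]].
xI - A = [[x + 5, 0], [-1, x + 5]].

Expanding det(xI - A) along the first row:
det(xI - A) = + (x + 5)·det([[x + 5]]) - (0)·det([[-1]]).

Evaluating gives χ_A(x) = x^2 + 10x + 25 = (x + 5)^2.

χ_A(x) = (x + 5)^2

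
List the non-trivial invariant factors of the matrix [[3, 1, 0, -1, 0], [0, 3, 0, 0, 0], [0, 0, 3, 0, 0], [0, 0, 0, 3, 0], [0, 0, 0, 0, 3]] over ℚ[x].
x - 3, x - 3, x - 3, (x - 3)^2

The Jordan structure of A has elementary divisors (x - 3)^2, (x - 3), (x - 3), (x - 3). Arranging the block sizes at each eigenvalue in decreasing order and taking row products gives the invariant factors.

Invariant factors (smallest first, each dividing the next): x - 3, x - 3, x - 3, (x - 3)^2.

Check: the last factor (x - 3)^2 is the minimal polynomial, and the product (x - 3)^5 is the characteristic polynomial.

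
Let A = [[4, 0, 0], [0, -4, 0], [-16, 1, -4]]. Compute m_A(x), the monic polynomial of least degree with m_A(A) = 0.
m_A(x) = (x - 4)(x + 4)^2

The characteristic polynomial factors as (x - 4)(x + 4)^2. The minimal polynomial is ∏(x - λ)^{k_λ} where k_λ is the size of the largest Jordan block at λ.

For λ = -4: rank(A + 4I) = 2, and the largest Jordan block has size 2 (the smallest k with rank((A + 4I)^k) = rank((A + 4I)^(k+1))).
For λ = 4: rank(A - 4I) = 2, and the largest Jordan block has size 1 (the smallest k with rank((A - 4I)^k) = rank((A - 4I)^(k+1))).

So m_A(x) = (x - 4)(x + 4)^2.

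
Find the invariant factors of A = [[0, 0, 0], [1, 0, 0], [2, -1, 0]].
x^3

The Jordan structure of A has elementary divisors x^3. Arranging the block sizes at each eigenvalue in decreasing order and taking row products gives the invariant factors.

Invariant factors (smallest first, each dividing the next): x^3.

Check: the last factor x^3 is the minimal polynomial, and the product x^3 is the characteristic polynomial.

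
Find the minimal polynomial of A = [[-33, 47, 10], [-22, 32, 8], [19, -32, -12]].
m_A(x) = (x + 4)^2(x + 5)

The characteristic polynomial factors as (x + 4)^2(x + 5). The minimal polynomial is ∏(x - λ)^{k_λ} where k_λ is the size of the largest Jordan block at λ.

For λ = -5: rank(A + 5I) = 2, and the largest Jordan block has size 1 (the smallest k with rank((A + 5I)^k) = rank((A + 5I)^(k+1))).
For λ = -4: rank(A + 4I) = 2, and the largest Jordan block has size 2 (the smallest k with rank((A + 4I)^k) = rank((A + 4I)^(k+1))).

So m_A(x) = (x + 4)^2(x + 5).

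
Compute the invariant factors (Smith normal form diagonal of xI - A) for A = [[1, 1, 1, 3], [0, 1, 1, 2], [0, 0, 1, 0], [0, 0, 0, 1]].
x - 1, (x - 1)^3

The Jordan structure of A has elementary divisors (x - 1)^3, (x - 1). Arranging the block sizes at each eigenvalue in decreasing order and taking row products gives the invariant factors.

Invariant factors (smallest first, each dividing the next): x - 1, (x - 1)^3.

Check: the last factor (x - 1)^3 is the minimal polynomial, and the product (x - 1)^4 is the characteristic polynomial.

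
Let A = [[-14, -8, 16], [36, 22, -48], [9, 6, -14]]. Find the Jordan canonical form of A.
J = [[-2, 1, 0], [0, -2, 0], [0, 0, -2]]

The characteristic polynomial is det(xI - A) = (x + 2)^3, so the eigenvalues are -2 (algebraic multiplicity 3).

For λ = -2: rank(A + 2I) = 1, rank((A + 2I)^2) = 0. The eigenspace has dimension 3 - 1 = 2, so there are 2 Jordan blocks; the rank sequence gives block sizes [2, 1].

Assembling the blocks gives the Jordan form J above.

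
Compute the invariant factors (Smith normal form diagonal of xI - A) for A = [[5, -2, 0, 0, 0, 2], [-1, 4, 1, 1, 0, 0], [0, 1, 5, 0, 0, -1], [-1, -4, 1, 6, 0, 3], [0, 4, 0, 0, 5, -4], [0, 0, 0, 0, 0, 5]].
The Jordan structure of A has elementary divisors (x - 5)^3, (x - 5), (x - 5), (x - 5). Arranging the block sizes at each eigenvalue in decreasing order and taking row products gives the invariant factors.

Invariant factors (smallest first, each dividing the next): x - 5, x - 5, x - 5, (x - 5)^3.

Check: the last factor (x - 5)^3 is the minimal polynomial, and the product (x - 5)^6 is the characteristic polynomial.

x - 5, x - 5, x - 5, (x - 5)^3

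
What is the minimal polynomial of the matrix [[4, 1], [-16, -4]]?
The characteristic polynomial factors as x^2. The minimal polynomial is ∏(x - λ)^{k_λ} where k_λ is the size of the largest Jordan block at λ.

For λ = 0: rank(A) = 1, and the largest Jordan block has size 2 (the smallest k with rank(A^k) = rank(A^(k+1))).

So m_A(x) = x^2.

m_A(x) = x^2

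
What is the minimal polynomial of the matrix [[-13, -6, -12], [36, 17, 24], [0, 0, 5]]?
The characteristic polynomial factors as (x - 5)^2(x + 1). The minimal polynomial is ∏(x - λ)^{k_λ} where k_λ is the size of the largest Jordan block at λ.

For λ = -1: rank(A + I) = 2, and the largest Jordan block has size 1 (the smallest k with rank((A + I)^k) = rank((A + I)^(k+1))).
For λ = 5: rank(A - 5I) = 1, and the largest Jordan block has size 1 (the smallest k with rank((A - 5I)^k) = rank((A - 5I)^(k+1))).

So m_A(x) = (x - 5)(x + 1).

m_A(x) = (x - 5)(x + 1)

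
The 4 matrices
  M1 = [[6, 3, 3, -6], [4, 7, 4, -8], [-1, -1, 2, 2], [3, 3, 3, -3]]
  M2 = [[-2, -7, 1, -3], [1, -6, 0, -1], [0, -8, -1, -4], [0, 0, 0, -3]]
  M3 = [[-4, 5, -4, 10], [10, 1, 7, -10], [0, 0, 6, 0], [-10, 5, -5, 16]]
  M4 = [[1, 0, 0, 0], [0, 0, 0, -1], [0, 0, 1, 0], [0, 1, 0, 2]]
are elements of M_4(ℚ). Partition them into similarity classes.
4 classes: {M1}, {M2}, {M3}, {M4}

Characteristic polynomials: χ_{M1} = (x - 3)^4, χ_{M2} = (x + 3)^4, χ_{M3} = (x - 6)^3(x - 1), χ_{M4} = (x - 1)^4.

{M1}: invariant factors x - 3, x - 3, (x - 3)^2.

{M2}: invariant factors x + 3, (x + 3)^3.

{M3}: invariant factors x - 6, (x - 6)^2(x - 1).

{M4}: invariant factors x - 1, x - 1, (x - 1)^2.

Matrices are similar if and only if their invariant-factor lists agree; the partition into similarity classes is {M1}, {M2}, {M3}, {M4}.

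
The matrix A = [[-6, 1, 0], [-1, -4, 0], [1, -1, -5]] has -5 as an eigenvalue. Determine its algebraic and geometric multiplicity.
The characteristic polynomial is (x + 5)^3, so the factor x + 5 appears with exponent 3: the algebraic multiplicity is 3.

rank(A + 5I) = 1, so the eigenspace has dimension 3 - 1 = 2: the geometric multiplicity is 2.

Since 2 < 3, A is not diagonalizable.

algebraic multiplicity 3, geometric multiplicity 2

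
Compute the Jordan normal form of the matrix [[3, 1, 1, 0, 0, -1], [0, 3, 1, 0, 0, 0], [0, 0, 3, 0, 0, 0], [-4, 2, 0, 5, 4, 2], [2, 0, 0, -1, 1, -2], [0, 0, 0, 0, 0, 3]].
The characteristic polynomial is det(xI - A) = (x - 3)^6, so the eigenvalues are 3 (algebraic multiplicity 6).

For λ = 3: rank(A - 3I) = 3, rank((A - 3I)^2) = 1, rank((A - 3I)^3) = 0. The eigenspace has dimension 6 - 3 = 3, so there are 3 Jordan blocks; the rank sequence gives block sizes [3, 2, 1].

Assembling the blocks gives the Jordan form J above.

J = [[3, 1, 0, 0, 0, 0], [0, 3, 1, 0, 0, 0], [0, 0, 3, 0, 0, 0], [0, 0, 0, 3, 1, 0], [0, 0, 0, 0, 3, 0], [0, 0, 0, 0, 0, 3]]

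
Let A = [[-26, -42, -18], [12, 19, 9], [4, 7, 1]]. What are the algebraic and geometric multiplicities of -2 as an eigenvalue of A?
algebraic multiplicity 3, geometric multiplicity 2

The characteristic polynomial is (x + 2)^3, so the factor x + 2 appears with exponent 3: the algebraic multiplicity is 3.

rank(A + 2I) = 1, so the eigenspace has dimension 3 - 1 = 2: the geometric multiplicity is 2.

Since 2 < 3, A is not diagonalizable.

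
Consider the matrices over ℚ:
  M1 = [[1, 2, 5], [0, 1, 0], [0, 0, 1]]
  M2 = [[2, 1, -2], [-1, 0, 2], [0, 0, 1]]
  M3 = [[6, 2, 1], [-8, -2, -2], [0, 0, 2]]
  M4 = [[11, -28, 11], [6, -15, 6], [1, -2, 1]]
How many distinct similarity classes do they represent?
Characteristic polynomials: χ_{M1} = (x - 1)^3, χ_{M2} = (x - 1)^3, χ_{M3} = (x - 2)^3, χ_{M4} = x^2(x + 3).

{M1, M2}: invariant factors x - 1, (x - 1)^2.

{M3}: invariant factors x - 2, (x - 2)^2.

{M4}: invariant factors x^2(x + 3).

Matrices are similar if and only if their invariant-factor lists agree; the partition into similarity classes is {M1, M2}, {M3}, {M4}.

3 classes: {M1, M2}, {M3}, {M4}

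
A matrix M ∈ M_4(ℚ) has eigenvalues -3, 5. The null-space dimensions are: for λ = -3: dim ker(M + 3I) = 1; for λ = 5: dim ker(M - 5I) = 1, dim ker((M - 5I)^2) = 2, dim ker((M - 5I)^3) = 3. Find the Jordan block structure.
λ = -3: successive nullity increments [1] count blocks of size ≥ k; block sizes are [1].
λ = 5: successive nullity increments [1, 1, 1] count blocks of size ≥ k; block sizes are [3].

Jordan blocks: (-3, 1), (5, 3)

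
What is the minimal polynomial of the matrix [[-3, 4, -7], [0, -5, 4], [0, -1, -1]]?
The characteristic polynomial factors as (x + 3)^3. The minimal polynomial is ∏(x - λ)^{k_λ} where k_λ is the size of the largest Jordan block at λ.

For λ = -3: rank(A + 3I) = 2, and the largest Jordan block has size 3 (the smallest k with rank((A + 3I)^k) = rank((A + 3I)^(k+1))).

So m_A(x) = (x + 3)^3.

m_A(x) = (x + 3)^3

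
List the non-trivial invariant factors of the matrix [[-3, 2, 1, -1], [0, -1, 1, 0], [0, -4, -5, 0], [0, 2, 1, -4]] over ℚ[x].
The Jordan structure of A has elementary divisors (x + 4), (x + 3)^2, (x + 3). Arranging the block sizes at each eigenvalue in decreasing order and taking row products gives the invariant factors.

Invariant factors (smallest first, each dividing the next): x + 3, (x + 3)^2(x + 4).

Check: the last factor (x + 3)^2(x + 4) is the minimal polynomial, and the product (x + 3)^3(x + 4) is the characteristic polynomial.

x + 3, (x + 3)^2(x + 4)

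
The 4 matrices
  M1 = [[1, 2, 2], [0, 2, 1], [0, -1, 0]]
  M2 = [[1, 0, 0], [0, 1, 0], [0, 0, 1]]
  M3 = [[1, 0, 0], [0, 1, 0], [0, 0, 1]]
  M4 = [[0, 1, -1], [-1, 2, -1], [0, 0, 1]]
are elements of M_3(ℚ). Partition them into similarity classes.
2 classes: {M1, M4}, {M2, M3}

Characteristic polynomials: χ_{M1} = (x - 1)^3, χ_{M2} = (x - 1)^3, χ_{M3} = (x - 1)^3, χ_{M4} = (x - 1)^3.

{M1, M4}: invariant factors x - 1, (x - 1)^2.

{M2, M3}: invariant factors x - 1, x - 1, x - 1.

Matrices are similar if and only if their invariant-factor lists agree; the partition into similarity classes is {M1, M4}, {M2, M3}.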